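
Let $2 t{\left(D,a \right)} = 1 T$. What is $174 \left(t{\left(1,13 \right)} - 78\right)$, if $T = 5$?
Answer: $-13137$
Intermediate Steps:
$t{\left(D,a \right)} = \frac{5}{2}$ ($t{\left(D,a \right)} = \frac{1 \cdot 5}{2} = \frac{1}{2} \cdot 5 = \frac{5}{2}$)
$174 \left(t{\left(1,13 \right)} - 78\right) = 174 \left(\frac{5}{2} - 78\right) = 174 \left(- \frac{151}{2}\right) = -13137$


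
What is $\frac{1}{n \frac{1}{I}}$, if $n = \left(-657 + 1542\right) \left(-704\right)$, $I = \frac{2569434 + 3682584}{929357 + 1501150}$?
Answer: $- \frac{1042003}{252383846880} \approx -4.1286 \cdot 10^{-6}$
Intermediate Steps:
$I = \frac{2084006}{810169}$ ($I = \frac{6252018}{2430507} = 6252018 \cdot \frac{1}{2430507} = \frac{2084006}{810169} \approx 2.5723$)
$n = -623040$ ($n = 885 \left(-704\right) = -623040$)
$\frac{1}{n \frac{1}{I}} = \frac{1}{\left(-623040\right) \frac{1}{\frac{2084006}{810169}}} = \frac{1}{\left(-623040\right) \frac{810169}{2084006}} = \frac{1}{- \frac{252383846880}{1042003}} = - \frac{1042003}{252383846880}$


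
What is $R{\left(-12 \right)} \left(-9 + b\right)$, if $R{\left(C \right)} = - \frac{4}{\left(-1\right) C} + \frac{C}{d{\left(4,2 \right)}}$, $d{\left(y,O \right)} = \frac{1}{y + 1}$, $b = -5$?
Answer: $\frac{2534}{3} \approx 844.67$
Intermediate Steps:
$d{\left(y,O \right)} = \frac{1}{1 + y}$
$R{\left(C \right)} = \frac{4}{C} + 5 C$ ($R{\left(C \right)} = - \frac{4}{\left(-1\right) C} + \frac{C}{\frac{1}{1 + 4}} = - 4 \left(- \frac{1}{C}\right) + \frac{C}{\frac{1}{5}} = \frac{4}{C} + C \frac{1}{\frac{1}{5}} = \frac{4}{C} + C 5 = \frac{4}{C} + 5 C$)
$R{\left(-12 \right)} \left(-9 + b\right) = \left(\frac{4}{-12} + 5 \left(-12\right)\right) \left(-9 - 5\right) = \left(4 \left(- \frac{1}{12}\right) - 60\right) \left(-14\right) = \left(- \frac{1}{3} - 60\right) \left(-14\right) = \left(- \frac{181}{3}\right) \left(-14\right) = \frac{2534}{3}$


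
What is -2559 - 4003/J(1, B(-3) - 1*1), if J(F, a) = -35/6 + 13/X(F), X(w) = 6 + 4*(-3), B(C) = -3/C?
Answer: -16469/8 ≈ -2058.6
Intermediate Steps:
X(w) = -6 (X(w) = 6 - 12 = -6)
J(F, a) = -8 (J(F, a) = -35/6 + 13/(-6) = -35*⅙ + 13*(-⅙) = -35/6 - 13/6 = -8)
-2559 - 4003/J(1, B(-3) - 1*1) = -2559 - 4003/(-8) = -2559 - 4003*(-1)/8 = -2559 - 1*(-4003/8) = -2559 + 4003/8 = -16469/8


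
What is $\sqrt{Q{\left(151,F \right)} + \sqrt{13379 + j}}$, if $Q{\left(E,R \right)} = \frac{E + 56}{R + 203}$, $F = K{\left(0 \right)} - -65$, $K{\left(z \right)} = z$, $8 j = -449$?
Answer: $\frac{\sqrt{13869 + 4489 \sqrt{213166}}}{134} \approx 10.779$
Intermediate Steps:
$j = - \frac{449}{8}$ ($j = \frac{1}{8} \left(-449\right) = - \frac{449}{8} \approx -56.125$)
$F = 65$ ($F = 0 - -65 = 0 + 65 = 65$)
$Q{\left(E,R \right)} = \frac{56 + E}{203 + R}$
$\sqrt{Q{\left(151,F \right)} + \sqrt{13379 + j}} = \sqrt{\frac{56 + 151}{203 + 65} + \sqrt{13379 - \frac{449}{8}}} = \sqrt{\frac{1}{268} \cdot 207 + \sqrt{\frac{106583}{8}}} = \sqrt{\frac{1}{268} \cdot 207 + \frac{\sqrt{213166}}{4}} = \sqrt{\frac{207}{268} + \frac{\sqrt{213166}}{4}}$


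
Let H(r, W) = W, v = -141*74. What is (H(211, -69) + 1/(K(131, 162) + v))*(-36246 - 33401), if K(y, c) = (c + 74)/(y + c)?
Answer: 14690515439989/3056926 ≈ 4.8056e+6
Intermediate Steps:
v = -10434
K(y, c) = (74 + c)/(c + y)
(H(211, -69) + 1/(K(131, 162) + v))*(-36246 - 33401) = (-69 + 1/((74 + 162)/(162 + 131) - 10434))*(-36246 - 33401) = (-69 + 1/(236/293 - 10434))*(-69647) = (-69 + 1/(-3056926/293))*(-69647) = (-69 - 293/3056926)*(-69647) = -210928187/3056926*(-69647) = 14690515439989/3056926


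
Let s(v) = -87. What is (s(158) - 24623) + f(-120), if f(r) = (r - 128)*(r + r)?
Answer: 34810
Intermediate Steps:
f(r) = 2*r*(-128 + r) (f(r) = (-128 + r)*(2*r) = 2*r*(-128 + r))
(s(158) - 24623) + f(-120) = (-87 - 24623) + 2*(-120)*(-128 - 120) = -24710 + 2*(-120)*(-248) = -24710 + 59520 = 34810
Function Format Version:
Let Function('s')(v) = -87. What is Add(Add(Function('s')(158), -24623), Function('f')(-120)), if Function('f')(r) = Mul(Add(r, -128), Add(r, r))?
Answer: 34810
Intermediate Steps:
Function('f')(r) = Mul(2, r, Add(-128, r)) (Function('f')(r) = Mul(Add(-128, r), Mul(2, r)) = Mul(2, r, Add(-128, r)))
Add(Add(Function('s')(158), -24623), Function('f')(-120)) = Add(Add(-87, -24623), Mul(2, -120, Add(-128, -120))) = Add(-24710, Mul(2, -120, -248)) = Add(-24710, 59520) = 34810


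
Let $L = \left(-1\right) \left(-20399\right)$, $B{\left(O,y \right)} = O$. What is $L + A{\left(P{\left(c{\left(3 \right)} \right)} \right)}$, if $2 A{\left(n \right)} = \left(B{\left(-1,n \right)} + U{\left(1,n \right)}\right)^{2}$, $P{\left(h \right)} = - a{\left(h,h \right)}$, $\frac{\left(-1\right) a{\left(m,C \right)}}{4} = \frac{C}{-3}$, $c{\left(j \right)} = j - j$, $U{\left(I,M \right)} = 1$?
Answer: $20399$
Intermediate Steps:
$c{\left(j \right)} = 0$
$a{\left(m,C \right)} = \frac{4 C}{3}$ ($a{\left(m,C \right)} = - 4 \frac{C}{-3} = - 4 C \left(- \frac{1}{3}\right) = - 4 \left(- \frac{C}{3}\right) = \frac{4 C}{3}$)
$P{\left(h \right)} = - \frac{4 h}{3}$
$L = 20399$
$A{\left(n \right)} = 0$ ($A{\left(n \right)} = \frac{\left(-1 + 1\right)^{2}}{2} = \frac{0^{2}}{2} = \frac{1}{2} \cdot 0 = 0$)
$L + A{\left(P{\left(c{\left(3 \right)} \right)} \right)} = 20399 + 0 = 20399$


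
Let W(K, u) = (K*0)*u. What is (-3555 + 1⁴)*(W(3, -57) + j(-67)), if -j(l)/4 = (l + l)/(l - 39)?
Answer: 952472/53 ≈ 17971.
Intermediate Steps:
W(K, u) = 0 (W(K, u) = 0*u = 0)
j(l) = -8*l/(-39 + l) (j(l) = -4*(l + l)/(l - 39) = -4*2*l/(-39 + l) = -8*l/(-39 + l))
(-3555 + 1⁴)*(W(3, -57) + j(-67)) = (-3555 + 1⁴)*(0 - 8*(-67)/(-39 - 67)) = (-3555 + 1)*(0 - 8*(-67)/(-106)) = -3554*(0 - 8*(-67)*(-1/106)) = -3554*(0 - 268/53) = -3554*(-268/53) = 952472/53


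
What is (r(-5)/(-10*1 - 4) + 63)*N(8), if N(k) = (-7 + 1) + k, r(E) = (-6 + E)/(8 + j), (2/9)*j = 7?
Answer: 69700/553 ≈ 126.04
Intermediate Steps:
j = 63/2 (j = (9/2)*7 = 63/2 ≈ 31.500)
r(E) = -12/79 + 2*E/79 (r(E) = (-6 + E)/(8 + 63/2) = (-6 + E)/(79/2) = (-6 + E)*(2/79) = -12/79 + 2*E/79)
N(k) = -6 + k
(r(-5)/(-10*1 - 4) + 63)*N(8) = ((-12/79 + (2/79)*(-5))/(-10*1 - 4) + 63)*(-6 + 8) = ((-12/79 - 10/79)/(-10 - 4) + 63)*2 = (-22/79/(-14) + 63)*2 = (-22/79*(-1/14) + 63)*2 = (11/553 + 63)*2 = (34850/553)*2 = 69700/553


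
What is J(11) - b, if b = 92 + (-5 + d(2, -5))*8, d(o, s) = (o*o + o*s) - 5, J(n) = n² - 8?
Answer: 149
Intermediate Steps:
J(n) = -8 + n²
d(o, s) = -5 + o² + o*s (d(o, s) = (o² + o*s) - 5 = -5 + o² + o*s)
b = -36 (b = 92 + (-5 + (-5 + 2² + 2*(-5)))*8 = 92 + (-5 + (-5 + 4 - 10))*8 = 92 + (-5 - 11)*8 = 92 - 16*8 = 92 - 128 = -36)
J(11) - b = (-8 + 11²) - 1*(-36) = (-8 + 121) + 36 = 113 + 36 = 149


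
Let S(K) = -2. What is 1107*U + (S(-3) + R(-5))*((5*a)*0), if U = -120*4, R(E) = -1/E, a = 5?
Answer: -531360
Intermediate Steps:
U = -480
1107*U + (S(-3) + R(-5))*((5*a)*0) = 1107*(-480) + (-2 - 1/(-5))*((5*5)*0) = -531360 + (-2 - 1*(-⅕))*(25*0) = -531360 + (-2 + ⅕)*0 = -531360 - 9/5*0 = -531360 + 0 = -531360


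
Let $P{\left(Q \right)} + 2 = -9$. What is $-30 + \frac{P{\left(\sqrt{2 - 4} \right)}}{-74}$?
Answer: $- \frac{2209}{74} \approx -29.851$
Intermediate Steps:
$P{\left(Q \right)} = -11$ ($P{\left(Q \right)} = -2 - 9 = -11$)
$-30 + \frac{P{\left(\sqrt{2 - 4} \right)}}{-74} = -30 - \frac{11}{-74} = -30 - - \frac{11}{74} = -30 + \frac{11}{74} = - \frac{2209}{74}$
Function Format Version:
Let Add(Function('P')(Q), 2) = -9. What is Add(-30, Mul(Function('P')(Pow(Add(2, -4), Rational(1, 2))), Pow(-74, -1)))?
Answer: Rational(-2209, 74) ≈ -29.851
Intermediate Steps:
Function('P')(Q) = -11 (Function('P')(Q) = Add(-2, -9) = -11)
Add(-30, Mul(Function('P')(Pow(Add(2, -4), Rational(1, 2))), Pow(-74, -1))) = Add(-30, Mul(-11, Pow(-74, -1))) = Add(-30, Mul(-11, Rational(-1, 74))) = Add(-30, Rational(11, 74)) = Rational(-2209, 74)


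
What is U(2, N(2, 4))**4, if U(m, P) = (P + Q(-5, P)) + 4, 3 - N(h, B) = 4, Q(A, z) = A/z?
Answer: 4096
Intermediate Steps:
N(h, B) = -1 (N(h, B) = 3 - 1*4 = 3 - 4 = -1)
U(m, P) = 4 + P - 5/P (U(m, P) = (P - 5/P) + 4 = 4 + P - 5/P)
U(2, N(2, 4))**4 = (4 - 1 - 5/(-1))**4 = (4 - 1 - 5*(-1))**4 = (4 - 1 + 5)**4 = 8**4 = 4096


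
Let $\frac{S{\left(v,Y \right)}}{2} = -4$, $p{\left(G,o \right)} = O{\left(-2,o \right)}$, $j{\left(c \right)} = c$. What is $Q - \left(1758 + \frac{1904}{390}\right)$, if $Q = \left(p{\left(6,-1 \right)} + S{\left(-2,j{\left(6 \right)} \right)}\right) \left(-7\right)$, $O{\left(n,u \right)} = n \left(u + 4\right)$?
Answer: $- \frac{324652}{195} \approx -1664.9$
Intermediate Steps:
$O{\left(n,u \right)} = n \left(4 + u\right)$
$p{\left(G,o \right)} = -8 - 2 o$ ($p{\left(G,o \right)} = - 2 \left(4 + o\right) = -8 - 2 o$)
$S{\left(v,Y \right)} = -8$ ($S{\left(v,Y \right)} = 2 \left(-4\right) = -8$)
$Q = 98$ ($Q = \left(\left(-8 - -2\right) - 8\right) \left(-7\right) = \left(\left(-8 + 2\right) - 8\right) \left(-7\right) = \left(-6 - 8\right) \left(-7\right) = \left(-14\right) \left(-7\right) = 98$)
$Q - \left(1758 + \frac{1904}{390}\right) = 98 - \left(1758 + \frac{1904}{390}\right) = 98 - \frac{343762}{195} = - \frac{324652}{195}$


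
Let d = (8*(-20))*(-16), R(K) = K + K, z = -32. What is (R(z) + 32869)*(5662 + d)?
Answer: 269722710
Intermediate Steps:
R(K) = 2*K
d = 2560 (d = -160*(-16) = 2560)
(R(z) + 32869)*(5662 + d) = (2*(-32) + 32869)*(5662 + 2560) = (-64 + 32869)*8222 = 32805*8222 = 269722710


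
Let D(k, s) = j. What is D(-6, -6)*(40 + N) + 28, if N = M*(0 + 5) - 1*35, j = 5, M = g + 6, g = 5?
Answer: 328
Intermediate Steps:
M = 11 (M = 5 + 6 = 11)
D(k, s) = 5
N = 20 (N = 11*(0 + 5) - 1*35 = 11*5 - 35 = 55 - 35 = 20)
D(-6, -6)*(40 + N) + 28 = 5*(40 + 20) + 28 = 5*60 + 28 = 300 + 28 = 328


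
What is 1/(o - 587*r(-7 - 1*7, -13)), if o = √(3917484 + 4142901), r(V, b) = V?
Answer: 8218/59475139 - √8060385/59475139 ≈ 9.0440e-5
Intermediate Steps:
o = √8060385 ≈ 2839.1
1/(o - 587*r(-7 - 1*7, -13)) = 1/(√8060385 - 587*(-7 - 1*7)) = 1/(√8060385 - 587*(-7 - 7)) = 1/(√8060385 - 587*(-14)) = 1/(√8060385 + 8218) = 1/(8218 + √8060385)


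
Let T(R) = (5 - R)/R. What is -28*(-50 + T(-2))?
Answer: 1498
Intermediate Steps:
T(R) = (5 - R)/R
-28*(-50 + T(-2)) = -28*(-50 + (5 - 1*(-2))/(-2)) = -28*(-50 - (5 + 2)/2) = -28*(-50 - ½*7) = -28*(-50 - 7/2) = -28*(-107/2) = 1498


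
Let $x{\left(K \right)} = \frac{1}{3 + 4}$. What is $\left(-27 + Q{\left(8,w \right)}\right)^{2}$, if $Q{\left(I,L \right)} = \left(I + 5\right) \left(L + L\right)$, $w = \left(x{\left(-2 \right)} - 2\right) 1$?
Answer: $\frac{277729}{49} \approx 5667.9$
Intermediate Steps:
$x{\left(K \right)} = \frac{1}{7}$
$w = - \frac{13}{7}$ ($w = \left(\frac{1}{7} - 2\right) 1 = \left(- \frac{13}{7}\right) 1 = - \frac{13}{7} \approx -1.8571$)
$Q{\left(I,L \right)} = 2 L \left(5 + I\right)$ ($Q{\left(I,L \right)} = \left(5 + I\right) 2 L = 2 L \left(5 + I\right)$)
$\left(-27 + Q{\left(8,w \right)}\right)^{2} = \left(-27 + 2 \left(- \frac{13}{7}\right) \left(5 + 8\right)\right)^{2} = \left(-27 + 2 \left(- \frac{13}{7}\right) 13\right)^{2} = \left(-27 - \frac{338}{7}\right)^{2} = \left(- \frac{527}{7}\right)^{2} = \frac{277729}{49}$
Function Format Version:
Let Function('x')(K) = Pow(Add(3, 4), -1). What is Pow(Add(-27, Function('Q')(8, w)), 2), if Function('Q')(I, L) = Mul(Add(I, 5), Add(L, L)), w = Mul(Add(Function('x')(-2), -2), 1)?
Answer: Rational(277729, 49) ≈ 5667.9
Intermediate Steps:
Function('x')(K) = Rational(1, 7) (Function('x')(K) = Pow(7, -1) = Rational(1, 7))
w = Rational(-13, 7) (w = Mul(Add(Rational(1, 7), -2), 1) = Mul(Rational(-13, 7), 1) = Rational(-13, 7) ≈ -1.8571)
Function('Q')(I, L) = Mul(2, L, Add(5, I)) (Function('Q')(I, L) = Mul(Add(5, I), Mul(2, L)) = Mul(2, L, Add(5, I)))
Pow(Add(-27, Function('Q')(8, w)), 2) = Pow(Add(-27, Mul(2, Rational(-13, 7), Add(5, 8))), 2) = Pow(Add(-27, Mul(2, Rational(-13, 7), 13)), 2) = Pow(Add(-27, Rational(-338, 7)), 2) = Pow(Rational(-527, 7), 2) = Rational(277729, 49)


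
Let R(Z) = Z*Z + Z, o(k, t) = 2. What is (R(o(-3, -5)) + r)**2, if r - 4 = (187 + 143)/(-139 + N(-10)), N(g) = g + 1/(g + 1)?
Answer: 225625/3721 ≈ 60.636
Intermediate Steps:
R(Z) = Z + Z**2 (R(Z) = Z**2 + Z = Z + Z**2)
N(g) = g + 1/(1 + g)
r = 109/61 (r = 4 + (187 + 143)/(-139 + (1 - 10 + (-10)**2)/(1 - 10)) = 4 + 330/(-139 + (1 - 10 + 100)/(-9)) = 4 + 330/(-139 - 1/9*91) = 4 + 330/(-139 - 91/9) = 4 + 330/(-1342/9) = 4 + 330*(-9/1342) = 4 - 135/61 = 109/61 ≈ 1.7869)
(R(o(-3, -5)) + r)**2 = (2*(1 + 2) + 109/61)**2 = (2*3 + 109/61)**2 = (6 + 109/61)**2 = (475/61)**2 = 225625/3721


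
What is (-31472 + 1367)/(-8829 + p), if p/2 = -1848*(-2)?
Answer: 10035/479 ≈ 20.950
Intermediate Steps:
p = 7392 (p = 2*(-1848*(-2)) = 2*3696 = 7392)
(-31472 + 1367)/(-8829 + p) = (-31472 + 1367)/(-8829 + 7392) = -30105/(-1437) = -30105*(-1/1437) = 10035/479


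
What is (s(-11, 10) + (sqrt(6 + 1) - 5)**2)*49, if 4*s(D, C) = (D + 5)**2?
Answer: 2009 - 490*sqrt(7) ≈ 712.58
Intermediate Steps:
s(D, C) = (5 + D)**2/4 (s(D, C) = (D + 5)**2/4 = (5 + D)**2/4)
(s(-11, 10) + (sqrt(6 + 1) - 5)**2)*49 = ((5 - 11)**2/4 + (sqrt(6 + 1) - 5)**2)*49 = ((1/4)*(-6)**2 + (sqrt(7) - 5)**2)*49 = ((1/4)*36 + (-5 + sqrt(7))**2)*49 = (9 + (-5 + sqrt(7))**2)*49 = 441 + 49*(-5 + sqrt(7))**2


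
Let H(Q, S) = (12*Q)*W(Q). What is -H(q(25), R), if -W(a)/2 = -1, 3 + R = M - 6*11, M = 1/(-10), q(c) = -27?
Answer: 648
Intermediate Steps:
M = -1/10 ≈ -0.10000
R = -691/10 (R = -3 + (-1/10 - 6*11) = -3 + (-1/10 - 66) = -3 - 661/10 = -691/10 ≈ -69.100)
W(a) = 2 (W(a) = -2*(-1) = 2)
H(Q, S) = 24*Q (H(Q, S) = (12*Q)*2 = 24*Q)
-H(q(25), R) = -24*(-27) = -1*(-648) = 648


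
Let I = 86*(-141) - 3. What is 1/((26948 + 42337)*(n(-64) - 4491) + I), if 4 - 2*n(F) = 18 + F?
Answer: -1/309438939 ≈ -3.2317e-9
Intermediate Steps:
n(F) = -7 - F/2 (n(F) = 2 - (18 + F)/2 = 2 + (-9 - F/2) = -7 - F/2)
I = -12129 (I = -12126 - 3 = -12129)
1/((26948 + 42337)*(n(-64) - 4491) + I) = 1/((26948 + 42337)*((-7 - ½*(-64)) - 4491) - 12129) = 1/(69285*((-7 + 32) - 4491) - 12129) = 1/(69285*(25 - 4491) - 12129) = 1/(69285*(-4466) - 12129) = 1/(-309426810 - 12129) = 1/(-309438939) = -1/309438939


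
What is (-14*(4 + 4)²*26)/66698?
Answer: -11648/33349 ≈ -0.34928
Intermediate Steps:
(-14*(4 + 4)²*26)/66698 = (-14*8²*26)*(1/66698) = (-14*64*26)*(1/66698) = -896*26*(1/66698) = -23296*1/66698 = -11648/33349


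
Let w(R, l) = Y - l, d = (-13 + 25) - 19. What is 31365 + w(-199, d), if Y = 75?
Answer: 31447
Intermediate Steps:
d = -7 (d = 12 - 19 = -7)
w(R, l) = 75 - l
31365 + w(-199, d) = 31365 + (75 - 1*(-7)) = 31365 + (75 + 7) = 31365 + 82 = 31447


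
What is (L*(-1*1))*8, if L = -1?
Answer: 8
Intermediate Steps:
(L*(-1*1))*8 = -(-1)*8 = -1*(-1)*8 = 1*8 = 8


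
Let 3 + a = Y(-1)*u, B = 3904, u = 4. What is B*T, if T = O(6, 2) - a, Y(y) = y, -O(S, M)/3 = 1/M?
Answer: 21472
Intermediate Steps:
O(S, M) = -3/M
a = -7 (a = -3 - 1*4 = -3 - 4 = -7)
T = 11/2 (T = -3/2 - 1*(-7) = -3*½ + 7 = -3/2 + 7 = 11/2 ≈ 5.5000)
B*T = 3904*(11/2) = 21472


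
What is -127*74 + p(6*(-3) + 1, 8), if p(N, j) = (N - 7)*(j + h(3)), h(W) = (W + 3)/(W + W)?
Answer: -9614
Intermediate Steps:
h(W) = (3 + W)/(2*W) (h(W) = (3 + W)/((2*W)) = (3 + W)*(1/(2*W)) = (3 + W)/(2*W))
p(N, j) = (1 + j)*(-7 + N) (p(N, j) = (N - 7)*(j + (½)*(3 + 3)/3) = (-7 + N)*(j + (½)*(⅓)*6) = (-7 + N)*(j + 1) = (-7 + N)*(1 + j) = (1 + j)*(-7 + N))
-127*74 + p(6*(-3) + 1, 8) = -127*74 + (-7 + (6*(-3) + 1) - 7*8 + (6*(-3) + 1)*8) = -9398 + (-7 + (-18 + 1) - 56 + (-18 + 1)*8) = -9398 + (-7 - 17 - 56 - 17*8) = -9398 + (-7 - 17 - 56 - 136) = -9398 - 216 = -9614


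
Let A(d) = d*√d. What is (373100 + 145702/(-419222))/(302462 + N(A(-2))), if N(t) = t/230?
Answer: 198243253126226475/160710551279955149 + 11398816215*I*√2/321421102559910298 ≈ 1.2335 + 5.0153e-8*I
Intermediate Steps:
A(d) = d^(3/2)
N(t) = t/230 (N(t) = t*(1/230) = t/230)
(373100 + 145702/(-419222))/(302462 + N(A(-2))) = (373100 + 145702/(-419222))/(302462 + (-2)^(3/2)/230) = (373100 + 145702*(-1/419222))/(302462 + (-2*I*√2)/230) = (373100 - 277/797)/(302462 - I*√2/115) = 297360423/(797*(302462 - I*√2/115))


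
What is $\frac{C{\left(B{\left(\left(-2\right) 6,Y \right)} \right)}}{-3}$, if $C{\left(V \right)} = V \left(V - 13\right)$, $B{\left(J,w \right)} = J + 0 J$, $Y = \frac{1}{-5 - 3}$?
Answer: $-100$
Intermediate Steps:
$Y = - \frac{1}{8}$ ($Y = \frac{1}{-8} = - \frac{1}{8} \approx -0.125$)
$B{\left(J,w \right)} = J$ ($B{\left(J,w \right)} = J + 0 = J$)
$C{\left(V \right)} = V \left(-13 + V\right)$
$\frac{C{\left(B{\left(\left(-2\right) 6,Y \right)} \right)}}{-3} = \frac{\left(-2\right) 6 \left(-13 - 12\right)}{-3} = - \frac{\left(-12\right) \left(-13 - 12\right)}{3} = - \frac{\left(-12\right) \left(-25\right)}{3} = \left(- \frac{1}{3}\right) 300 = -100$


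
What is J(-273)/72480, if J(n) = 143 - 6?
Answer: 137/72480 ≈ 0.0018902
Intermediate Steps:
J(n) = 137
J(-273)/72480 = 137/72480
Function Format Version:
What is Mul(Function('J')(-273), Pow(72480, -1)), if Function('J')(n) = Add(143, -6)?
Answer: Rational(137, 72480) ≈ 0.0018902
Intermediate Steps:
Function('J')(n) = 137
Mul(Function('J')(-273), Pow(72480, -1)) = Mul(137, Pow(72480, -1)) = Mul(137, Rational(1, 72480)) = Rational(137, 72480)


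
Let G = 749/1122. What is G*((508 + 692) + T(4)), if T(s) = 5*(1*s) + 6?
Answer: 459137/561 ≈ 818.43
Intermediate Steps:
G = 749/1122 (G = 749*(1/1122) = 749/1122 ≈ 0.66756)
T(s) = 6 + 5*s (T(s) = 5*s + 6 = 6 + 5*s)
G*((508 + 692) + T(4)) = 749*((508 + 692) + (6 + 5*4))/1122 = 749*(1200 + (6 + 20))/1122 = 749*(1200 + 26)/1122 = (749/1122)*1226 = 459137/561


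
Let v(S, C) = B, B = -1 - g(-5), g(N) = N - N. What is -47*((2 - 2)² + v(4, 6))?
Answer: 47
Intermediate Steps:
g(N) = 0
B = -1 (B = -1 - 1*0 = -1 + 0 = -1)
v(S, C) = -1
-47*((2 - 2)² + v(4, 6)) = -47*((2 - 2)² - 1) = -47*(0² - 1) = -47*(0 - 1) = -47*(-1) = 47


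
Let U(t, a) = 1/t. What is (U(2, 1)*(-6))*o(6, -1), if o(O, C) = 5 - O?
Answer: 3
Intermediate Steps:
(U(2, 1)*(-6))*o(6, -1) = (-6/2)*(5 - 1*6) = ((½)*(-6))*(5 - 6) = -3*(-1) = 3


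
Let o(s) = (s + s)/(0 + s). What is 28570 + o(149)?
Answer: 28572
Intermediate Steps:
o(s) = 2 (o(s) = (2*s)/s = 2)
28570 + o(149) = 28570 + 2 = 28572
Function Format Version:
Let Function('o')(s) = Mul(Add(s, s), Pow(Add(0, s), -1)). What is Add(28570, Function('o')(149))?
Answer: 28572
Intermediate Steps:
Function('o')(s) = 2 (Function('o')(s) = Mul(Mul(2, s), Pow(s, -1)) = 2)
Add(28570, Function('o')(149)) = Add(28570, 2) = 28572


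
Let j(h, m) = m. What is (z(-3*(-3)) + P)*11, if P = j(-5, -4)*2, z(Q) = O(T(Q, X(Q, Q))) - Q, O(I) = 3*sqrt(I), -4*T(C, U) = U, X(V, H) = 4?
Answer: -187 + 33*I ≈ -187.0 + 33.0*I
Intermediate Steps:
T(C, U) = -U/4
z(Q) = -Q + 3*I (z(Q) = 3*sqrt(-1/4*4) - Q = 3*sqrt(-1) - Q = 3*I - Q = -Q + 3*I)
P = -8 (P = -4*2 = -8)
(z(-3*(-3)) + P)*11 = ((-(-3)*(-3) + 3*I) - 8)*11 = ((-1*9 + 3*I) - 8)*11 = ((-9 + 3*I) - 8)*11 = (-17 + 3*I)*11 = -187 + 33*I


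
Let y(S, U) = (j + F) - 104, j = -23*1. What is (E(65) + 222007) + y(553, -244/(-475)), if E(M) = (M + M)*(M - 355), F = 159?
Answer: 184339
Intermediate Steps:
j = -23
y(S, U) = 32 (y(S, U) = (-23 + 159) - 104 = 136 - 104 = 32)
E(M) = 2*M*(-355 + M) (E(M) = (2*M)*(-355 + M) = 2*M*(-355 + M))
(E(65) + 222007) + y(553, -244/(-475)) = (2*65*(-355 + 65) + 222007) + 32 = (2*65*(-290) + 222007) + 32 = (-37700 + 222007) + 32 = 184307 + 32 = 184339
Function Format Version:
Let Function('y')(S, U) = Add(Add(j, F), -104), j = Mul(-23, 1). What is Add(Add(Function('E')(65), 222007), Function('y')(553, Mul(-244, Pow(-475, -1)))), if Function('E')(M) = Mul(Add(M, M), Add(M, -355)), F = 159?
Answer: 184339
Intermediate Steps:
j = -23
Function('y')(S, U) = 32 (Function('y')(S, U) = Add(Add(-23, 159), -104) = Add(136, -104) = 32)
Function('E')(M) = Mul(2, M, Add(-355, M)) (Function('E')(M) = Mul(Mul(2, M), Add(-355, M)) = Mul(2, M, Add(-355, M)))
Add(Add(Function('E')(65), 222007), Function('y')(553, Mul(-244, Pow(-475, -1)))) = Add(Add(Mul(2, 65, Add(-355, 65)), 222007), 32) = Add(Add(Mul(2, 65, -290), 222007), 32) = Add(Add(-37700, 222007), 32) = Add(184307, 32) = 184339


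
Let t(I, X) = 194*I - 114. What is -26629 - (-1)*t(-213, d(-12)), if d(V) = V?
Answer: -68065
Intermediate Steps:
t(I, X) = -114 + 194*I
-26629 - (-1)*t(-213, d(-12)) = -26629 - (-1)*(-114 + 194*(-213)) = -26629 - (-1)*(-114 - 41322) = -26629 - (-1)*(-41436) = -26629 - 1*41436 = -26629 - 41436 = -68065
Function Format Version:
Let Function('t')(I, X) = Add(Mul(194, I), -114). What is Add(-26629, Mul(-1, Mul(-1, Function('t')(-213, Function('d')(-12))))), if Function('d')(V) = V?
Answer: -68065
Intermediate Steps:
Function('t')(I, X) = Add(-114, Mul(194, I))
Add(-26629, Mul(-1, Mul(-1, Function('t')(-213, Function('d')(-12))))) = Add(-26629, Mul(-1, Mul(-1, Add(-114, Mul(194, -213))))) = Add(-26629, Mul(-1, Mul(-1, Add(-114, -41322)))) = Add(-26629, Mul(-1, Mul(-1, -41436))) = Add(-26629, Mul(-1, 41436)) = Add(-26629, -41436) = -68065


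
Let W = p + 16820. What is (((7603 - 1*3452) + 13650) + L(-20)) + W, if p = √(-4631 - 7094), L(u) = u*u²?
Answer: 26621 + 5*I*√469 ≈ 26621.0 + 108.28*I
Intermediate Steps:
L(u) = u³
p = 5*I*√469 (p = √(-11725) = 5*I*√469 ≈ 108.28*I)
W = 16820 + 5*I*√469 (W = 5*I*√469 + 16820 = 16820 + 5*I*√469 ≈ 16820.0 + 108.28*I)
(((7603 - 1*3452) + 13650) + L(-20)) + W = (((7603 - 1*3452) + 13650) + (-20)³) + (16820 + 5*I*√469) = (((7603 - 3452) + 13650) - 8000) + (16820 + 5*I*√469) = ((4151 + 13650) - 8000) + (16820 + 5*I*√469) = (17801 - 8000) + (16820 + 5*I*√469) = 9801 + (16820 + 5*I*√469) = 26621 + 5*I*√469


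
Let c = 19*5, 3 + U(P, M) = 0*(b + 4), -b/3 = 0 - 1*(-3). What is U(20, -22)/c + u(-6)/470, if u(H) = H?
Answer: -198/4465 ≈ -0.044345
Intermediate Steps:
b = -9 (b = -3*(0 - 1*(-3)) = -3*(0 + 3) = -3*3 = -9)
U(P, M) = -3 (U(P, M) = -3 + 0*(-9 + 4) = -3 + 0*(-5) = -3 + 0 = -3)
c = 95
U(20, -22)/c + u(-6)/470 = -3/95 - 6/470 = -3*1/95 - 6*1/470 = -3/95 - 3/235 = -198/4465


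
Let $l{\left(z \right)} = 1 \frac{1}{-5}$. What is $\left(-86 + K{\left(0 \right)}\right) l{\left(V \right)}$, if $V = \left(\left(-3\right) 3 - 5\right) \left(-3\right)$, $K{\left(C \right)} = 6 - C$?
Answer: $16$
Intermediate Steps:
$V = 42$ ($V = \left(-9 - 5\right) \left(-3\right) = \left(-14\right) \left(-3\right) = 42$)
$l{\left(z \right)} = - \frac{1}{5}$ ($l{\left(z \right)} = 1 \left(- \frac{1}{5}\right) = - \frac{1}{5}$)
$\left(-86 + K{\left(0 \right)}\right) l{\left(V \right)} = \left(-86 + \left(6 - 0\right)\right) \left(- \frac{1}{5}\right) = \left(-86 + \left(6 + 0\right)\right) \left(- \frac{1}{5}\right) = \left(-86 + 6\right) \left(- \frac{1}{5}\right) = \left(-80\right) \left(- \frac{1}{5}\right) = 16$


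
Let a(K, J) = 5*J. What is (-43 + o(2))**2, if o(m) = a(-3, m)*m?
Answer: 529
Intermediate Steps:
o(m) = 5*m**2 (o(m) = (5*m)*m = 5*m**2)
(-43 + o(2))**2 = (-43 + 5*2**2)**2 = (-43 + 5*4)**2 = (-43 + 20)**2 = (-23)**2 = 529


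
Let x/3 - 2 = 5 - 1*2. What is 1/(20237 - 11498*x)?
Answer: -1/152233 ≈ -6.5689e-6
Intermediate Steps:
x = 15 (x = 6 + 3*(5 - 1*2) = 6 + 3*(5 - 2) = 6 + 3*3 = 6 + 9 = 15)
1/(20237 - 11498*x) = 1/(20237 - 11498*15) = 1/(20237 - 172470) = 1/(-152233) = -1/152233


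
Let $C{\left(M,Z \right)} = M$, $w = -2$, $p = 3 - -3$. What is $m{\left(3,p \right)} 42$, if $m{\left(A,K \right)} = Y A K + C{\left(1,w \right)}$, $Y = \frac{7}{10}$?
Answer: $\frac{2856}{5} \approx 571.2$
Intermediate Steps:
$p = 6$ ($p = 3 + 3 = 6$)
$Y = \frac{7}{10}$ ($Y = 7 \cdot \frac{1}{10} = \frac{7}{10} \approx 0.7$)
$m{\left(A,K \right)} = 1 + \frac{7 A K}{10}$ ($m{\left(A,K \right)} = \frac{7 A}{10} K + 1 = \frac{7 A K}{10} + 1 = 1 + \frac{7 A K}{10}$)
$m{\left(3,p \right)} 42 = \left(1 + \frac{7}{10} \cdot 3 \cdot 6\right) 42 = \left(1 + \frac{63}{5}\right) 42 = \frac{68}{5} \cdot 42 = \frac{2856}{5}$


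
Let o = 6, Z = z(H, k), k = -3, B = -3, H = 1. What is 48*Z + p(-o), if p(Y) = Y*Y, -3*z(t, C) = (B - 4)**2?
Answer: -748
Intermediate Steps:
z(t, C) = -49/3 (z(t, C) = -(-3 - 4)**2/3 = -1/3*(-7)**2 = -1/3*49 = -49/3)
Z = -49/3 ≈ -16.333
p(Y) = Y**2
48*Z + p(-o) = 48*(-49/3) + (-1*6)**2 = -784 + (-6)**2 = -784 + 36 = -748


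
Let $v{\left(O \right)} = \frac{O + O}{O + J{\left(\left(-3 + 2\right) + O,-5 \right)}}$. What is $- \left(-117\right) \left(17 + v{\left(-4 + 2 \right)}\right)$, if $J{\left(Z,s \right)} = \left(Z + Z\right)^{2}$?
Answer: $\frac{33579}{17} \approx 1975.2$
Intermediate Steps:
$J{\left(Z,s \right)} = 4 Z^{2}$ ($J{\left(Z,s \right)} = \left(2 Z\right)^{2} = 4 Z^{2}$)
$v{\left(O \right)} = \frac{2 O}{O + 4 \left(-1 + O\right)^{2}}$ ($v{\left(O \right)} = \frac{O + O}{O + 4 \left(\left(-3 + 2\right) + O\right)^{2}} = \frac{2 O}{O + 4 \left(-1 + O\right)^{2}}$)
$- \left(-117\right) \left(17 + v{\left(-4 + 2 \right)}\right) = - \left(-117\right) \left(17 + \frac{2 \left(-4 + 2\right)}{\left(-4 + 2\right) + 4 \left(-1 + \left(-4 + 2\right)\right)^{2}}\right) = - \left(-117\right) \left(17 + 2 \left(-2\right) \frac{1}{-2 + 4 \left(-1 - 2\right)^{2}}\right) = - \left(-117\right) \left(17 + 2 \left(-2\right) \frac{1}{-2 + 4 \left(-3\right)^{2}}\right) = - \left(-117\right) \left(17 + 2 \left(-2\right) \frac{1}{-2 + 4 \cdot 9}\right) = - \left(-117\right) \left(17 + 2 \left(-2\right) \frac{1}{-2 + 36}\right) = - \left(-117\right) \left(17 + 2 \left(-2\right) \frac{1}{34}\right) = - \left(-117\right) \left(17 - \frac{2}{17}\right) = - \frac{\left(-117\right) 287}{17} = \left(-1\right) \left(- \frac{33579}{17}\right) = \frac{33579}{17}$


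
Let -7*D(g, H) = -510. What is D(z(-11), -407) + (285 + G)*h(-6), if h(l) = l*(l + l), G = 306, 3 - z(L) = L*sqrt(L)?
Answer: 298374/7 ≈ 42625.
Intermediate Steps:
z(L) = 3 - L**(3/2) (z(L) = 3 - L*sqrt(L) = 3 - L**(3/2))
D(g, H) = 510/7 (D(g, H) = -1/7*(-510) = 510/7)
h(l) = 2*l**2 (h(l) = l*(2*l) = 2*l**2)
D(z(-11), -407) + (285 + G)*h(-6) = 510/7 + (285 + 306)*(2*(-6)**2) = 510/7 + 591*(2*36) = 510/7 + 591*72 = 510/7 + 42552 = 298374/7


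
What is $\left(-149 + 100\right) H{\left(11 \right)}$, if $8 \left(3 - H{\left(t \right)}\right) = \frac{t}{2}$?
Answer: $- \frac{1813}{16} \approx -113.31$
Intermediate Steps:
$H{\left(t \right)} = 3 - \frac{t}{16}$ ($H{\left(t \right)} = 3 - \frac{t \frac{1}{2}}{8} = 3 - \frac{\frac{1}{2} t}{8} = 3 - \frac{t}{16}$)
$\left(-149 + 100\right) H{\left(11 \right)} = \left(-149 + 100\right) \left(3 - \frac{11}{16}\right) = - 49 \left(3 - \frac{11}{16}\right) = \left(-49\right) \frac{37}{16} = - \frac{1813}{16}$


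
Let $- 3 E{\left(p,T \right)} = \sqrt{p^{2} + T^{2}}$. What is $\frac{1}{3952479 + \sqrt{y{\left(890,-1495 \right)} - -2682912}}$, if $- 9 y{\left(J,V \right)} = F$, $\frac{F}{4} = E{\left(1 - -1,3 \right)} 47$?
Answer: $\frac{1}{3952479 + \sqrt{2682912 + \frac{188 \sqrt{13}}{27}}} \approx 2.529 \cdot 10^{-7}$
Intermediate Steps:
$E{\left(p,T \right)} = - \frac{\sqrt{T^{2} + p^{2}}}{3}$ ($E{\left(p,T \right)} = - \frac{\sqrt{p^{2} + T^{2}}}{3} = - \frac{\sqrt{T^{2} + p^{2}}}{3}$)
$F = - \frac{188 \sqrt{13}}{3}$ ($F = 4 - \frac{\sqrt{3^{2} + \left(1 - -1\right)^{2}}}{3} \cdot 47 = 4 - \frac{\sqrt{9 + \left(1 + 1\right)^{2}}}{3} \cdot 47 = 4 - \frac{\sqrt{9 + 2^{2}}}{3} \cdot 47 = 4 - \frac{\sqrt{9 + 4}}{3} \cdot 47 = 4 - \frac{\sqrt{13}}{3} \cdot 47 = 4 \left(- \frac{47 \sqrt{13}}{3}\right) = - \frac{188 \sqrt{13}}{3} \approx -225.95$)
$y{\left(J,V \right)} = \frac{188 \sqrt{13}}{27}$ ($y{\left(J,V \right)} = - \frac{\left(- \frac{188}{3}\right) \sqrt{13}}{9} = \frac{188 \sqrt{13}}{27}$)
$\frac{1}{3952479 + \sqrt{y{\left(890,-1495 \right)} - -2682912}} = \frac{1}{3952479 + \sqrt{\frac{188 \sqrt{13}}{27} - -2682912}} = \frac{1}{3952479 + \sqrt{\frac{188 \sqrt{13}}{27} + 2682912}} = \frac{1}{3952479 + \sqrt{2682912 + \frac{188 \sqrt{13}}{27}}}$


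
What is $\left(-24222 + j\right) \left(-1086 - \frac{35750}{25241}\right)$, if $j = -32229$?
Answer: $\frac{1549437467676}{25241} \approx 6.1386 \cdot 10^{7}$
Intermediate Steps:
$\left(-24222 + j\right) \left(-1086 - \frac{35750}{25241}\right) = \left(-24222 - 32229\right) \left(-1086 - \frac{35750}{25241}\right) = - 56451 \left(-1086 - \frac{35750}{25241}\right) = \left(-56451\right) \left(- \frac{27447476}{25241}\right) = \frac{1549437467676}{25241}$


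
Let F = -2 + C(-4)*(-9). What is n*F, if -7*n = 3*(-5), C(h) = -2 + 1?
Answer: 15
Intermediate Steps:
C(h) = -1
F = 7 (F = -2 - 1*(-9) = -2 + 9 = 7)
n = 15/7 (n = -3*(-5)/7 = -⅐*(-15) = 15/7 ≈ 2.1429)
n*F = (15/7)*7 = 15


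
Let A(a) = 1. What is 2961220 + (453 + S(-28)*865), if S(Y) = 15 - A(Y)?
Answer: 2973783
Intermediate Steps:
S(Y) = 14 (S(Y) = 15 - 1*1 = 15 - 1 = 14)
2961220 + (453 + S(-28)*865) = 2961220 + (453 + 14*865) = 2961220 + (453 + 12110) = 2961220 + 12563 = 2973783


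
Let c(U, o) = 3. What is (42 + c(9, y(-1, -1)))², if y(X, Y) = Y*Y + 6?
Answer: 2025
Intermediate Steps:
y(X, Y) = 6 + Y² (y(X, Y) = Y² + 6 = 6 + Y²)
(42 + c(9, y(-1, -1)))² = (42 + 3)² = 45² = 2025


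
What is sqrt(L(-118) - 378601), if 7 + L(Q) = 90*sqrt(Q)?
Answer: sqrt(-378608 + 90*I*sqrt(118)) ≈ 0.794 + 615.31*I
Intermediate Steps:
L(Q) = -7 + 90*sqrt(Q)
sqrt(L(-118) - 378601) = sqrt((-7 + 90*sqrt(-118)) - 378601) = sqrt((-7 + 90*(I*sqrt(118))) - 378601) = sqrt((-7 + 90*I*sqrt(118)) - 378601) = sqrt(-378608 + 90*I*sqrt(118))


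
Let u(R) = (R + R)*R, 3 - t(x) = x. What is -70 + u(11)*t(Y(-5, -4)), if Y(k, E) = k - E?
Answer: 898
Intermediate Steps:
t(x) = 3 - x
u(R) = 2*R² (u(R) = (2*R)*R = 2*R²)
-70 + u(11)*t(Y(-5, -4)) = -70 + (2*11²)*(3 - (-5 - 1*(-4))) = -70 + (2*121)*(3 - (-5 + 4)) = -70 + 242*(3 - 1*(-1)) = -70 + 242*(3 + 1) = -70 + 242*4 = -70 + 968 = 898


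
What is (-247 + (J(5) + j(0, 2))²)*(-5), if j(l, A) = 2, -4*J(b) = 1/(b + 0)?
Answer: 97279/80 ≈ 1216.0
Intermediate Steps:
J(b) = -1/(4*b) (J(b) = -1/(4*(b + 0)) = -1/(4*b))
(-247 + (J(5) + j(0, 2))²)*(-5) = (-247 + (-¼/5 + 2)²)*(-5) = (-247 + (-¼*⅕ + 2)²)*(-5) = (-247 + (-1/20 + 2)²)*(-5) = (-247 + (39/20)²)*(-5) = (-247 + 1521/400)*(-5) = -97279/400*(-5) = 97279/80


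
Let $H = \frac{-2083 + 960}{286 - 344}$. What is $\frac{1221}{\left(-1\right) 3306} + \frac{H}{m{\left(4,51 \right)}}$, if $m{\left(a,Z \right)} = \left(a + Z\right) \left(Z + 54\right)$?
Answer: $- \frac{1164544}{3182025} \approx -0.36598$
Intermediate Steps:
$m{\left(a,Z \right)} = \left(54 + Z\right) \left(Z + a\right)$ ($m{\left(a,Z \right)} = \left(Z + a\right) \left(54 + Z\right) = \left(54 + Z\right) \left(Z + a\right)$)
$H = \frac{1123}{58}$ ($H = - \frac{1123}{-58} = \left(-1123\right) \left(- \frac{1}{58}\right) = \frac{1123}{58} \approx 19.362$)
$\frac{1221}{\left(-1\right) 3306} + \frac{H}{m{\left(4,51 \right)}} = \frac{1221}{\left(-1\right) 3306} + \frac{1123}{58 \left(51^{2} + 54 \cdot 51 + 54 \cdot 4 + 51 \cdot 4\right)} = \frac{1221}{-3306} + \frac{1123}{58 \left(2601 + 2754 + 216 + 204\right)} = 1221 \left(- \frac{1}{3306}\right) + \frac{1123}{58 \cdot 5775} = - \frac{407}{1102} + \frac{1123}{58} \cdot \frac{1}{5775} = - \frac{407}{1102} + \frac{1123}{334950} = - \frac{1164544}{3182025}$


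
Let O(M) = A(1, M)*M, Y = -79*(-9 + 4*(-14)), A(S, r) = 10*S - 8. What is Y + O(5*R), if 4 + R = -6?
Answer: 5035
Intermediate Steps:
R = -10 (R = -4 - 6 = -10)
A(S, r) = -8 + 10*S
Y = 5135 (Y = -79*(-9 - 56) = -79*(-65) = 5135)
O(M) = 2*M (O(M) = (-8 + 10*1)*M = (-8 + 10)*M = 2*M)
Y + O(5*R) = 5135 + 2*(5*(-10)) = 5135 + 2*(-50) = 5135 - 100 = 5035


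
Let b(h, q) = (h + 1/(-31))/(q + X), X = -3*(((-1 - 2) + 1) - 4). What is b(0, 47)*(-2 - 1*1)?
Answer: 3/2015 ≈ 0.0014888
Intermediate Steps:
X = 18 (X = -3*((-3 + 1) - 4) = -3*(-2 - 4) = -3*(-6) = 18)
b(h, q) = (-1/31 + h)/(18 + q) (b(h, q) = (h + 1/(-31))/(q + 18) = (h - 1/31)/(18 + q) = (-1/31 + h)/(18 + q))
b(0, 47)*(-2 - 1*1) = ((-1/31 + 0)/(18 + 47))*(-2 - 1*1) = (-1/31/65)*(-2 - 1) = ((1/65)*(-1/31))*(-3) = -1/2015*(-3) = 3/2015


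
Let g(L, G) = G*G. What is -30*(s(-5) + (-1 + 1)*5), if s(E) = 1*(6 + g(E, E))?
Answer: -930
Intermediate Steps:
g(L, G) = G**2
s(E) = 6 + E**2 (s(E) = 1*(6 + E**2) = 6 + E**2)
-30*(s(-5) + (-1 + 1)*5) = -30*((6 + (-5)**2) + (-1 + 1)*5) = -30*((6 + 25) + 0*5) = -30*(31 + 0) = -30*31 = -930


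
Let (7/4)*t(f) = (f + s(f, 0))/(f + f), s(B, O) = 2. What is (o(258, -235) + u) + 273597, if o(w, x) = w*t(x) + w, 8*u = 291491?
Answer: 4084396319/13160 ≈ 3.1036e+5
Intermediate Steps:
u = 291491/8 (u = (1/8)*291491 = 291491/8 ≈ 36436.)
t(f) = 2*(2 + f)/(7*f) (t(f) = 4*((f + 2)/(f + f))/7 = 4*((2 + f)/((2*f)))/7 = 4*((2 + f)*(1/(2*f)))/7 = 4*((2 + f)/(2*f))/7 = 2*(2 + f)/(7*f))
o(w, x) = w + 2*w*(2 + x)/(7*x) (o(w, x) = w*(2*(2 + x)/(7*x)) + w = 2*w*(2 + x)/(7*x) + w = w + 2*w*(2 + x)/(7*x))
(o(258, -235) + u) + 273597 = ((1/7)*258*(4 + 9*(-235))/(-235) + 291491/8) + 273597 = ((1/7)*258*(-1/235)*(4 - 2115) + 291491/8) + 273597 = ((1/7)*258*(-1/235)*(-2111) + 291491/8) + 273597 = (544638/1645 + 291491/8) + 273597 = 483859799/13160 + 273597 = 4084396319/13160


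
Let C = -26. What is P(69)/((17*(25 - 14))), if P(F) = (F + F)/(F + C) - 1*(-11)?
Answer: 611/8041 ≈ 0.075986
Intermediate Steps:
P(F) = 11 + 2*F/(-26 + F) (P(F) = (F + F)/(F - 26) - 1*(-11) = (2*F)/(-26 + F) + 11 = 2*F/(-26 + F) + 11 = 11 + 2*F/(-26 + F))
P(69)/((17*(25 - 14))) = (13*(-22 + 69)/(-26 + 69))/((17*(25 - 14))) = (13*47/43)/((17*11)) = (13*(1/43)*47)/187 = (611/43)*(1/187) = 611/8041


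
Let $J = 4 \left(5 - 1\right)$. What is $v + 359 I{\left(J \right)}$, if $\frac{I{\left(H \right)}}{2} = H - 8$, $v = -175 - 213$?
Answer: $5356$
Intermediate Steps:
$v = -388$ ($v = -175 - 213 = -388$)
$J = 16$ ($J = 4 \cdot 4 = 16$)
$I{\left(H \right)} = -16 + 2 H$ ($I{\left(H \right)} = 2 \left(H - 8\right) = 2 \left(-8 + H\right) = -16 + 2 H$)
$v + 359 I{\left(J \right)} = -388 + 359 \left(-16 + 2 \cdot 16\right) = -388 + 359 \left(-16 + 32\right) = -388 + 359 \cdot 16 = -388 + 5744 = 5356$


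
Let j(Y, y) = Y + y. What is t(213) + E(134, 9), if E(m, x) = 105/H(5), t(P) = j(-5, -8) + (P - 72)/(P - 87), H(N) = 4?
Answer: 1207/84 ≈ 14.369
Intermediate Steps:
t(P) = -13 + (-72 + P)/(-87 + P) (t(P) = (-5 - 8) + (P - 72)/(P - 87) = -13 + (-72 + P)/(-87 + P))
E(m, x) = 105/4
t(213) + E(134, 9) = 3*(353 - 4*213)/(-87 + 213) + 105/4 = 3*(353 - 852)/126 + 105/4 = 3*(1/126)*(-499) + 105/4 = -499/42 + 105/4 = 1207/84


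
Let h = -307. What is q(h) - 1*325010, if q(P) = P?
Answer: -325317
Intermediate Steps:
q(h) - 1*325010 = -307 - 1*325010 = -307 - 325010 = -325317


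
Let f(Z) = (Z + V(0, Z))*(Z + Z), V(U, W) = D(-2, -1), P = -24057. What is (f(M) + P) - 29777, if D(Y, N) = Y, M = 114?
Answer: -28298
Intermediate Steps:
V(U, W) = -2
f(Z) = 2*Z*(-2 + Z) (f(Z) = (Z - 2)*(Z + Z) = (-2 + Z)*(2*Z) = 2*Z*(-2 + Z))
(f(M) + P) - 29777 = (2*114*(-2 + 114) - 24057) - 29777 = (2*114*112 - 24057) - 29777 = (25536 - 24057) - 29777 = 1479 - 29777 = -28298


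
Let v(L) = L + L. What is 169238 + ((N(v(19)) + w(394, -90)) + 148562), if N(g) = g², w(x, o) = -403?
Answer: 318841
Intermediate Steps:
v(L) = 2*L
169238 + ((N(v(19)) + w(394, -90)) + 148562) = 169238 + (((2*19)² - 403) + 148562) = 169238 + ((38² - 403) + 148562) = 169238 + ((1444 - 403) + 148562) = 169238 + (1041 + 148562) = 169238 + 149603 = 318841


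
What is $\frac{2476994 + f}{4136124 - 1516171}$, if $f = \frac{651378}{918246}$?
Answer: $\frac{54154535331}{57280032439} \approx 0.94543$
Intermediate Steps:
$f = \frac{15509}{21863}$ ($f = 651378 \cdot \frac{1}{918246} = \frac{15509}{21863} \approx 0.70937$)
$\frac{2476994 + f}{4136124 - 1516171} = \frac{2476994 + \frac{15509}{21863}}{4136124 - 1516171} = \frac{54154535331}{21863 \cdot 2619953} = \frac{54154535331}{21863} \cdot \frac{1}{2619953} = \frac{54154535331}{57280032439}$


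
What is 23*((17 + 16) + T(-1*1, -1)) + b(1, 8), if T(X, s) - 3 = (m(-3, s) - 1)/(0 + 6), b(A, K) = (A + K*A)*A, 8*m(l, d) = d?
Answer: 13323/16 ≈ 832.69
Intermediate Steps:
m(l, d) = d/8
b(A, K) = A*(A + A*K) (b(A, K) = (A + A*K)*A = A*(A + A*K))
T(X, s) = 17/6 + s/48 (T(X, s) = 3 + (s/8 - 1)/(0 + 6) = 3 + (-1 + s/8)/6 = 3 + (-1 + s/8)*(⅙) = 3 + (-⅙ + s/48) = 17/6 + s/48)
23*((17 + 16) + T(-1*1, -1)) + b(1, 8) = 23*((17 + 16) + (17/6 + (1/48)*(-1))) + 1²*(1 + 8) = 23*(33 + (17/6 - 1/48)) + 1*9 = 23*(33 + 45/16) + 9 = 23*(573/16) + 9 = 13179/16 + 9 = 13323/16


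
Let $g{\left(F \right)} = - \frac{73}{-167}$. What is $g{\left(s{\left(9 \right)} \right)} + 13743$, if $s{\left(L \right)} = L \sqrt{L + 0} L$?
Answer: $\frac{2295154}{167} \approx 13743.0$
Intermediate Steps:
$s{\left(L \right)} = L^{\frac{5}{2}}$ ($s{\left(L \right)} = L \sqrt{L} L = L^{\frac{3}{2}} L = L^{\frac{5}{2}}$)
$g{\left(F \right)} = \frac{73}{167}$ ($g{\left(F \right)} = \left(-73\right) \left(- \frac{1}{167}\right) = \frac{73}{167}$)
$g{\left(s{\left(9 \right)} \right)} + 13743 = \frac{73}{167} + 13743 = \frac{2295154}{167}$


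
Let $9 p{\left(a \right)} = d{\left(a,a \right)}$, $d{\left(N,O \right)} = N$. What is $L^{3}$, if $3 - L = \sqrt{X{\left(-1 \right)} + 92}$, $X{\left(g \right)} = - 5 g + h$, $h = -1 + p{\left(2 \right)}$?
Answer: $\frac{\left(9 - \sqrt{866}\right)^{3}}{27} \approx -315.72$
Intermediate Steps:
$p{\left(a \right)} = \frac{a}{9}$
$h = - \frac{7}{9}$ ($h = -1 + \frac{1}{9} \cdot 2 = -1 + \frac{2}{9} = - \frac{7}{9} \approx -0.77778$)
$X{\left(g \right)} = - \frac{7}{9} - 5 g$ ($X{\left(g \right)} = - 5 g - \frac{7}{9} = - \frac{7}{9} - 5 g$)
$L = 3 - \frac{\sqrt{866}}{3}$ ($L = 3 - \sqrt{\left(- \frac{7}{9} - -5\right) + 92} = 3 - \sqrt{\left(- \frac{7}{9} + 5\right) + 92} = 3 - \sqrt{\frac{38}{9} + 92} = 3 - \sqrt{\frac{866}{9}} = 3 - \frac{\sqrt{866}}{3} \approx -6.8093$)
$L^{3} = \left(3 - \frac{\sqrt{866}}{3}\right)^{3}$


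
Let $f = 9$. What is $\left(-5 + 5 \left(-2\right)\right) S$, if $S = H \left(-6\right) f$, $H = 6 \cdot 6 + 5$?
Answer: $33210$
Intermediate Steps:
$H = 41$ ($H = 36 + 5 = 41$)
$S = -2214$ ($S = 41 \left(-6\right) 9 = \left(-246\right) 9 = -2214$)
$\left(-5 + 5 \left(-2\right)\right) S = \left(-5 + 5 \left(-2\right)\right) \left(-2214\right) = \left(-5 - 10\right) \left(-2214\right) = \left(-15\right) \left(-2214\right) = 33210$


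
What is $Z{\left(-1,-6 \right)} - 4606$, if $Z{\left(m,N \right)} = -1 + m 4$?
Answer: $-4611$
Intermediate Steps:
$Z{\left(m,N \right)} = -1 + 4 m$
$Z{\left(-1,-6 \right)} - 4606 = \left(-1 + 4 \left(-1\right)\right) - 4606 = \left(-1 - 4\right) - 4606 = -5 - 4606 = -4611$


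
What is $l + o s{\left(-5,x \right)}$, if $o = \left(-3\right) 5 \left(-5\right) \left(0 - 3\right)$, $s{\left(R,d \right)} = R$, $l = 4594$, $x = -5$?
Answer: $5719$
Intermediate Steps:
$o = -225$ ($o = \left(-15\right) \left(-5\right) \left(-3\right) = 75 \left(-3\right) = -225$)
$l + o s{\left(-5,x \right)} = 4594 - -1125 = 4594 + 1125 = 5719$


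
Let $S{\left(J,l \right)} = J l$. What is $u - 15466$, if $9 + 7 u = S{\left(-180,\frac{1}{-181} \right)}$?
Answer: $- \frac{2799553}{181} \approx -15467.0$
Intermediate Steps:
$u = - \frac{207}{181}$ ($u = - \frac{9}{7} + \frac{\left(-180\right) \frac{1}{-181}}{7} = - \frac{9}{7} + \frac{\left(-180\right) \left(- \frac{1}{181}\right)}{7} = - \frac{9}{7} + \frac{1}{7} \cdot \frac{180}{181} = - \frac{9}{7} + \frac{180}{1267} = - \frac{207}{181} \approx -1.1436$)
$u - 15466 = - \frac{207}{181} - 15466 = - \frac{2799553}{181}$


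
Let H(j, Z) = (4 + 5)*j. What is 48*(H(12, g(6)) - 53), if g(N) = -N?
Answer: 2640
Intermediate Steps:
H(j, Z) = 9*j
48*(H(12, g(6)) - 53) = 48*(9*12 - 53) = 48*(108 - 53) = 48*55 = 2640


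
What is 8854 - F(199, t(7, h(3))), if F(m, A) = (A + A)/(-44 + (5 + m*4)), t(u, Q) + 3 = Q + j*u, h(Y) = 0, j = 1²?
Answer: 6702470/757 ≈ 8854.0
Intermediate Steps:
j = 1
t(u, Q) = -3 + Q + u (t(u, Q) = -3 + (Q + 1*u) = -3 + (Q + u) = -3 + Q + u)
F(m, A) = 2*A/(-39 + 4*m) (F(m, A) = (2*A)/(-44 + (5 + 4*m)) = (2*A)/(-39 + 4*m) = 2*A/(-39 + 4*m))
8854 - F(199, t(7, h(3))) = 8854 - 2*(-3 + 0 + 7)/(-39 + 4*199) = 8854 - 2*4/(-39 + 796) = 8854 - 2*4/757 = 8854 - 1*8/757 = 8854 - 8/757 = 6702470/757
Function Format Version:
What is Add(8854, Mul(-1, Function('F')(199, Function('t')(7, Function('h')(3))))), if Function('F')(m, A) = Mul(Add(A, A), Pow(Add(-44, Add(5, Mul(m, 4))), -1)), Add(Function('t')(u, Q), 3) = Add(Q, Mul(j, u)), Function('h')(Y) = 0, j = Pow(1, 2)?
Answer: Rational(6702470, 757) ≈ 8854.0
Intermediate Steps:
j = 1
Function('t')(u, Q) = Add(-3, Q, u) (Function('t')(u, Q) = Add(-3, Add(Q, Mul(1, u))) = Add(-3, Add(Q, u)) = Add(-3, Q, u))
Function('F')(m, A) = Mul(2, A, Pow(Add(-39, Mul(4, m)), -1)) (Function('F')(m, A) = Mul(Mul(2, A), Pow(Add(-44, Add(5, Mul(4, m))), -1)) = Mul(Mul(2, A), Pow(Add(-39, Mul(4, m)), -1)) = Mul(2, A, Pow(Add(-39, Mul(4, m)), -1)))
Add(8854, Mul(-1, Function('F')(199, Function('t')(7, Function('h')(3))))) = Add(8854, Mul(-1, Mul(2, Add(-3, 0, 7), Pow(Add(-39, Mul(4, 199)), -1)))) = Add(8854, Mul(-1, Mul(2, 4, Pow(Add(-39, 796), -1)))) = Add(8854, Mul(-1, Mul(2, 4, Pow(757, -1)))) = Add(8854, Mul(-1, Mul(2, 4, Rational(1, 757)))) = Add(8854, Mul(-1, Rational(8, 757))) = Add(8854, Rational(-8, 757)) = Rational(6702470, 757)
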